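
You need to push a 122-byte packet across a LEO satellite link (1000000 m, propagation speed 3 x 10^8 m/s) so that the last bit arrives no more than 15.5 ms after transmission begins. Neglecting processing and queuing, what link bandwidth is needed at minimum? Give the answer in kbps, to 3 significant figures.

80.2 kbps

L = 976 bits.
Propagation delay = 1000000 / 300000000 = 3.33333 ms.
Transmission budget = 15.5 − 3.33333 = 12.1667 ms.
R ≥ L / t_tx = 976 bits / 0.0121667 s = 80.2 kbps.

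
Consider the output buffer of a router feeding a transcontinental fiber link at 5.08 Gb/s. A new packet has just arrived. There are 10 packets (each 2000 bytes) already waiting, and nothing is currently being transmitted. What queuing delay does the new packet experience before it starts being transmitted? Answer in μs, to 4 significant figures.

Each queued packet: L/R = 16000/5080000000 = 3.14961 μs.
10 queued → 31.4961 μs.
Queuing delay = 31.50 μs.

31.50 μs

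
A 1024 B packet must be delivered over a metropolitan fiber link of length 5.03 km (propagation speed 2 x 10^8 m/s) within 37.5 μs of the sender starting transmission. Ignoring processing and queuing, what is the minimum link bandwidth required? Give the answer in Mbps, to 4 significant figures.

663.3 Mbps

L = 8192 bits.
Propagation delay = 5030 / 200000000 = 25.15 μs.
Transmission budget = 37.5 − 25.15 = 12.35 μs.
R ≥ L / t_tx = 8192 bits / 1.235e-05 s = 663.3 Mbps.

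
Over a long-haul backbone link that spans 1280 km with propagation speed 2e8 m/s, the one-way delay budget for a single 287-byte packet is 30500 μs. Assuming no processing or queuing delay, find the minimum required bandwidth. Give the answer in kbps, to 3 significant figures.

L = 2296 bits.
Propagation delay = 1280000 / 200000000 = 6400 μs.
Transmission budget = 30500 − 6400 = 24100 μs.
R ≥ L / t_tx = 2296 bits / 0.0241 s = 95.3 kbps.

95.3 kbps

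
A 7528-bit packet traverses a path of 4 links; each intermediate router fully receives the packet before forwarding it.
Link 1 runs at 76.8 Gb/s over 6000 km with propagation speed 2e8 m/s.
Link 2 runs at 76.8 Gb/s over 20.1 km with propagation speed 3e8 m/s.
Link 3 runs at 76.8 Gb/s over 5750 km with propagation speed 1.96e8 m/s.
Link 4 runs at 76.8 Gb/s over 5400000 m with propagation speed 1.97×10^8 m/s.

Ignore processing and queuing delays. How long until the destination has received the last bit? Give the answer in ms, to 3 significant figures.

Transmission delay per hop = L/R = 7528/76800000000 = 9.80208e-05 ms; 4 hops → 0.000392083 ms.
Propagation delays (d/s per hop): 30, 0.067, 29.3367, 27.4112 ms; sum = 86.8149 ms.
End-to-end = 86.8 ms.

86.8 ms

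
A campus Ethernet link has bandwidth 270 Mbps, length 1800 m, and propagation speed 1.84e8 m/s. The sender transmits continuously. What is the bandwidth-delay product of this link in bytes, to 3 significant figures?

Propagation delay = 1800 / 184000000 = 9.78261e-06 s.
BDP = R × t_prop = 270000000 × 9.78261e-06 = 2641.3 bits.
In bytes: 2641.3/8 = 330 bytes.

330 bytes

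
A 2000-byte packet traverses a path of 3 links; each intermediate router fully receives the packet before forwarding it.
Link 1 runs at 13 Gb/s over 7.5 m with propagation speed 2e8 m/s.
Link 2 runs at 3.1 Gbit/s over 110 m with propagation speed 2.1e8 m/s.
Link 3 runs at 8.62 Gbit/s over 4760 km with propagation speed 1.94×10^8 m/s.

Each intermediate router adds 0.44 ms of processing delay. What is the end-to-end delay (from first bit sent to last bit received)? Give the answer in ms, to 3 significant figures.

25.4 ms

L = 2000 × 8 = 16000 bits.
Transmission delays (L/R per hop): 0.00123077, 0.00516129, 0.00185615 ms; sum = 0.00824821 ms.
Propagation delays (d/s per hop): 3.75e-05, 0.00052381, 24.5361 ms; sum = 24.5366 ms.
Processing at 2 router(s): 2 × 0.44 ms = 0.88 ms.
End-to-end = 25.4 ms.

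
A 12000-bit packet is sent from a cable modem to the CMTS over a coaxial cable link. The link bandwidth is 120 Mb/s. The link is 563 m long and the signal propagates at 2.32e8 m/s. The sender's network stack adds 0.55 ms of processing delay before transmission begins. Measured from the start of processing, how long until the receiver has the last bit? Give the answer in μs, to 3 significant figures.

652 μs

Transmission delay = L/R = 12000 / 120000000 = 100 μs.
Propagation delay = d/s = 563 m / 2.32e+08 m/s = 2.42672 μs.
Plus processing delay 0.55 ms = 550 μs.
Total = 652 μs.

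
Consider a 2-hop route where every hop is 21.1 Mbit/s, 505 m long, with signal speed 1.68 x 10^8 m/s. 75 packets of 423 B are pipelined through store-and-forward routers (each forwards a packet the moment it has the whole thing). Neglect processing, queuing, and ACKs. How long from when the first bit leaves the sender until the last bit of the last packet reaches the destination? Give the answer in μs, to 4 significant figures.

Per-hop transmission t_tx = L/R = 3384/21100000 = 160.379 μs.
Per-hop propagation t_prop = 505/168000000 = 3.00595 μs.
Pipeline fill: first packet needs 2·t_tx to clear all hops; remaining 74 packets each add one t_tx.
Total = (2+75-1)·t_tx + 2·t_prop = 76·160.379 + 2·3.00595 = 12190 μs.

12190 μs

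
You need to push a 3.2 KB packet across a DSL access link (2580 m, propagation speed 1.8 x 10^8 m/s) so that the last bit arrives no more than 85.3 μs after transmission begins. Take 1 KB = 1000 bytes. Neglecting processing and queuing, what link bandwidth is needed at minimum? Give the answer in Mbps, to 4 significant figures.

L = 25600 bits.
Propagation delay = 2580 / 180000000 = 14.3333 μs.
Transmission budget = 85.3 − 14.3333 = 70.9667 μs.
R ≥ L / t_tx = 25600 bits / 7.09667e-05 s = 360.7 Mbps.

360.7 Mbps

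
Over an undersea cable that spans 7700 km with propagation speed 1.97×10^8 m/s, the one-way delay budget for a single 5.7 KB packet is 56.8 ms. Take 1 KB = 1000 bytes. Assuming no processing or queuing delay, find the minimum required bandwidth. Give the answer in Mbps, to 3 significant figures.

2.57 Mbps

L = 45600 bits.
Propagation delay = 7700000 / 197000000 = 39.0863 ms.
Transmission budget = 56.8 − 39.0863 = 17.7137 ms.
R ≥ L / t_tx = 45600 bits / 0.0177137 s = 2.57 Mbps.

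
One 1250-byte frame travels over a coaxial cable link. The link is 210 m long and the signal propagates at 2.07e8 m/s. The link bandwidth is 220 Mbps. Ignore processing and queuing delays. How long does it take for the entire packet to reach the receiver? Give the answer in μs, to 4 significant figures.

46.47 μs

L = 1250 × 8 = 10000 bits.
Transmission delay = L/R = 10000 / 220000000 = 45.4545 μs.
Propagation delay = d/s = 210 m / 2.07e+08 m/s = 1.01449 μs.
Total = 46.47 μs.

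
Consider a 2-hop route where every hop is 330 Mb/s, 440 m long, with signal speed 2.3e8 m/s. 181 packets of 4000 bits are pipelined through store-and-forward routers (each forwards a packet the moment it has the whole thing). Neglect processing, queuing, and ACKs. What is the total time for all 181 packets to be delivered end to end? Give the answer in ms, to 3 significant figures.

2.21 ms

Per-hop transmission t_tx = L/R = 4000/330000000 = 0.0121212 ms.
Per-hop propagation t_prop = 440/2.3e+08 = 0.00191304 ms.
Pipeline fill: first packet needs 2·t_tx to clear all hops; remaining 180 packets each add one t_tx.
Total = (2+181-1)·t_tx + 2·t_prop = 182·0.0121212 + 2·0.00191304 = 2.21 ms.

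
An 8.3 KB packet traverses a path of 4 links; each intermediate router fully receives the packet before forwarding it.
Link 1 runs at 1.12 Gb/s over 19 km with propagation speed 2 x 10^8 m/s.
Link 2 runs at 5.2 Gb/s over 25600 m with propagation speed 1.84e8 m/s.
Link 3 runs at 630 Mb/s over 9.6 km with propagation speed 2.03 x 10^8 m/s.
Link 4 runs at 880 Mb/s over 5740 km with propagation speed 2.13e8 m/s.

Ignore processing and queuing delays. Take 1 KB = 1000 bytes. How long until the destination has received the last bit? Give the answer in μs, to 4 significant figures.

27480 μs

L = 66400 bits.
Transmission delays (L/R per hop): 59.2857, 12.7692, 105.397, 75.4545 μs; sum = 252.906 μs.
Propagation delays (d/s per hop): 95, 139.13, 47.2906, 26948.4 μs; sum = 27229.8 μs.
End-to-end = 27480 μs.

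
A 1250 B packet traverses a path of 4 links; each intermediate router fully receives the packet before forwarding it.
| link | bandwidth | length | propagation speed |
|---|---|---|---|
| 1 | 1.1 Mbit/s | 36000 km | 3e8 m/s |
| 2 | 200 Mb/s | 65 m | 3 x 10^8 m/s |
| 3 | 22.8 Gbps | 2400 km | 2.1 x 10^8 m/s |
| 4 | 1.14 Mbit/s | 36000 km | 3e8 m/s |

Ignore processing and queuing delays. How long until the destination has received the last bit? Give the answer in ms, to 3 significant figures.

L = 1250 × 8 = 10000 bits.
Transmission delays (L/R per hop): 9.09091, 0.05, 0.000438596, 8.77193 ms; sum = 17.9133 ms.
Propagation delays (d/s per hop): 120, 0.000216667, 11.4286, 120 ms; sum = 251.429 ms.
End-to-end = 269 ms.

269 ms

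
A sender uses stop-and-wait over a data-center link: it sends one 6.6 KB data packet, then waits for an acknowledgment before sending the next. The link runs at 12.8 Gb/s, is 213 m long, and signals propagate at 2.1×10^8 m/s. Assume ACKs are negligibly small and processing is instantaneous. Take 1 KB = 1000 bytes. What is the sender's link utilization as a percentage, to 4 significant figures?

67.03 %

t_tx = L/R = 52800/12800000000 = 4.125e-06 s.
t_prop = 213/210000000 = 1.01429e-06 s; RTT = 2.02857e-06 s.
Cycle = t_tx + RTT = 6.15357e-06 s.
Utilization = t_tx / cycle = 4.125e-06/6.15357e-06 = 67.03 %.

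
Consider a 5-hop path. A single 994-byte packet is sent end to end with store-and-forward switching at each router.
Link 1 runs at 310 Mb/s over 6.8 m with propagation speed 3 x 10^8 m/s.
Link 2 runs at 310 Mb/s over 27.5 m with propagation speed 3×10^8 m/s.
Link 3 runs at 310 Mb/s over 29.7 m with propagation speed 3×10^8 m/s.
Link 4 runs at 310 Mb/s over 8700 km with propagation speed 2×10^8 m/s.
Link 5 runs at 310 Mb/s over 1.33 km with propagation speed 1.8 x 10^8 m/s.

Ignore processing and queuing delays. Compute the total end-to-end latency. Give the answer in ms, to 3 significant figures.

L = 994 × 8 = 7952 bits.
Transmission delay per hop = L/R = 7952/310000000 = 0.0256516 ms; 5 hops → 0.128258 ms.
Propagation delays (d/s per hop): 2.26667e-05, 9.16667e-05, 9.9e-05, 43.5, 0.00738889 ms; sum = 43.5076 ms.
End-to-end = 43.6 ms.

43.6 ms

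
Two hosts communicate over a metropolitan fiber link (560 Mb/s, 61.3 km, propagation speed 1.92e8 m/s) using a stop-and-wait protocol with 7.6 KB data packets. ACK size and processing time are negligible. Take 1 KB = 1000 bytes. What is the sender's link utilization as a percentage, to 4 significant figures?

t_tx = L/R = 60800/560000000 = 0.000108571 s.
t_prop = 61300/192000000 = 0.000319271 s; RTT = 0.000638542 s.
Cycle = t_tx + RTT = 0.000747113 s.
Utilization = t_tx / cycle = 0.000108571/0.000747113 = 14.53 %.

14.53 %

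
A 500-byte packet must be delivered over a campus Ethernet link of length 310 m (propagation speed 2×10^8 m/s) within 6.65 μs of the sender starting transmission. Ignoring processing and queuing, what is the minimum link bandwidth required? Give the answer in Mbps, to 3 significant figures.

L = 4000 bits.
Propagation delay = 310 / 200000000 = 1.55 μs.
Transmission budget = 6.65 − 1.55 = 5.1 μs.
R ≥ L / t_tx = 4000 bits / 5.1e-06 s = 784 Mbps.

784 Mbps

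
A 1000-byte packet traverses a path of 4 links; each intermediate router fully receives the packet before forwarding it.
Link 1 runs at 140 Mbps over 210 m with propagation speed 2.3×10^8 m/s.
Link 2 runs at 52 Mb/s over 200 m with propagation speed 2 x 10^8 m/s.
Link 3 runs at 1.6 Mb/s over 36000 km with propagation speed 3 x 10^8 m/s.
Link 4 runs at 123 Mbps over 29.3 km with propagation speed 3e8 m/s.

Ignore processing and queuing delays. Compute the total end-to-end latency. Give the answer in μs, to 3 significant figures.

125000 μs

L = 1000 × 8 = 8000 bits.
Transmission delays (L/R per hop): 57.1429, 153.846, 5000, 65.0407 μs; sum = 5276.03 μs.
Propagation delays (d/s per hop): 0.913043, 1, 120000, 97.6667 μs; sum = 120100 μs.
End-to-end = 125000 μs.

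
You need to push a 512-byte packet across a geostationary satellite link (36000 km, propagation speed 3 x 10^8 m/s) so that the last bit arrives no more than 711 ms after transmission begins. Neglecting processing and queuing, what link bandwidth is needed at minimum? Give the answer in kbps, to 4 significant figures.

6.931 kbps

L = 4096 bits.
Propagation delay = 36000000 / 300000000 = 120 ms.
Transmission budget = 711 − 120 = 591 ms.
R ≥ L / t_tx = 4096 bits / 0.591 s = 6.931 kbps.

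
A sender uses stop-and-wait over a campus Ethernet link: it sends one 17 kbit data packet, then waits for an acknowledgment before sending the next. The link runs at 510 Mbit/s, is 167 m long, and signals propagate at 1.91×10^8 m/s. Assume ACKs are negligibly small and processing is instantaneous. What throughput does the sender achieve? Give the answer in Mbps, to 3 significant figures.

485 Mbps

t_tx = L/R = 17000/510000000 = 3.33333e-05 s.
t_prop = 167/191000000 = 8.74346e-07 s; RTT = 1.74869e-06 s.
Cycle = t_tx + RTT = 3.5082e-05 s.
Throughput = L / cycle = 17000 / 3.5082e-05 = 485 Mbps.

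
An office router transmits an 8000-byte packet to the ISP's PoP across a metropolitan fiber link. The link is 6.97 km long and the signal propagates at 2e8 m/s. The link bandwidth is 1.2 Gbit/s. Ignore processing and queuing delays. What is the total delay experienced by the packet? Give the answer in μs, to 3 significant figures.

88.2 μs

L = 8000 × 8 = 64000 bits.
Transmission delay = L/R = 64000 / 1200000000 = 53.3333 μs.
Propagation delay = d/s = 6970 m / 200000000 m/s = 34.85 μs.
Total = 88.2 μs.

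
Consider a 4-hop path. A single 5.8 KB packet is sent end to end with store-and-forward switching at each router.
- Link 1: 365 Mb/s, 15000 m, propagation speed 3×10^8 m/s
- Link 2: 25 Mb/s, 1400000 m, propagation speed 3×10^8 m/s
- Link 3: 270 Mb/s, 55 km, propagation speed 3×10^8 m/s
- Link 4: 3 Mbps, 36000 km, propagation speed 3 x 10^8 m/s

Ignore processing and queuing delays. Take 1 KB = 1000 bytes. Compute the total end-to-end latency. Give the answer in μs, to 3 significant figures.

143000 μs

L = 46400 bits.
Transmission delays (L/R per hop): 127.123, 1856, 171.852, 15466.7 μs; sum = 17621.6 μs.
Propagation delays (d/s per hop): 50, 4666.67, 183.333, 120000 μs; sum = 124900 μs.
End-to-end = 143000 μs.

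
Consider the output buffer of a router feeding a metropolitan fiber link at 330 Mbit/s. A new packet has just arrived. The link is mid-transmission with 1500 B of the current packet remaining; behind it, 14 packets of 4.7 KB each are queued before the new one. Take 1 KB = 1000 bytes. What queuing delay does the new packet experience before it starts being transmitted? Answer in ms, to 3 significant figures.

1.63 ms

Each queued packet: L/R = 37600/330000000 = 0.113939 ms.
14 queued → 1.59515 ms.
Plus remaining 12000 bits of current packet: 0.0363636 ms.
Queuing delay = 1.63 ms.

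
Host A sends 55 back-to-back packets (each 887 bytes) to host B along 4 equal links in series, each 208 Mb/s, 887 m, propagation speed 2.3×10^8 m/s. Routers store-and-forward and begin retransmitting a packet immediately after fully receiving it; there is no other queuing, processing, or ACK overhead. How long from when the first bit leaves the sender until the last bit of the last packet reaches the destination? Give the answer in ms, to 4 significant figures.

Per-hop transmission t_tx = L/R = 7096/208000000 = 0.0341154 ms.
Per-hop propagation t_prop = 887/2.3e+08 = 0.00385652 ms.
Pipeline fill: first packet needs 4·t_tx to clear all hops; remaining 54 packets each add one t_tx.
Total = (4+55-1)·t_tx + 4·t_prop = 58·0.0341154 + 4·0.00385652 = 1.994 ms.

1.994 ms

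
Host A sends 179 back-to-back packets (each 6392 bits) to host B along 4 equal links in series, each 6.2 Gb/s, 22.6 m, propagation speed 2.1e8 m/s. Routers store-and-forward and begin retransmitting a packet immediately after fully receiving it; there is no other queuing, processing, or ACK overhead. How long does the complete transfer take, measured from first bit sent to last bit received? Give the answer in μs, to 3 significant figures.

188 μs

Per-hop transmission t_tx = L/R = 6392/6200000000 = 1.03097 μs.
Per-hop propagation t_prop = 22.6/210000000 = 0.107619 μs.
Pipeline fill: first packet needs 4·t_tx to clear all hops; remaining 178 packets each add one t_tx.
Total = (4+179-1)·t_tx + 4·t_prop = 182·1.03097 + 4·0.107619 = 188 μs.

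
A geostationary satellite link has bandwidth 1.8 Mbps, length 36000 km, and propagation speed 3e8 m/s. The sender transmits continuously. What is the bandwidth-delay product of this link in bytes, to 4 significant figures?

Propagation delay = 36000000 / 300000000 = 0.12 s.
BDP = R × t_prop = 1800000 × 0.12 = 216000 bits.
In bytes: 216000/8 = 27000 bytes.

27000 bytes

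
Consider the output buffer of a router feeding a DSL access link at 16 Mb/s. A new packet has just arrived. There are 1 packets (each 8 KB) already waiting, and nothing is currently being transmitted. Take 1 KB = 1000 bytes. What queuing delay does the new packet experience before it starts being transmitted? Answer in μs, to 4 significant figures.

4000 μs

Each queued packet: L/R = 64000/16000000 = 4000 μs.
1 queued → 4000 μs.
Queuing delay = 4000 μs.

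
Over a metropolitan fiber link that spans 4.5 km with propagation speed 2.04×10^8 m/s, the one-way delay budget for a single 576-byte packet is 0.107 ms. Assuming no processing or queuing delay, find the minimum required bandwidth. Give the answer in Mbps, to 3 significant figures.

L = 4608 bits.
Propagation delay = 4500 / 204000000 = 0.0220588 ms.
Transmission budget = 0.107 − 0.0220588 = 0.0849412 ms.
R ≥ L / t_tx = 4608 bits / 8.49412e-05 s = 54.2 Mbps.

54.2 Mbps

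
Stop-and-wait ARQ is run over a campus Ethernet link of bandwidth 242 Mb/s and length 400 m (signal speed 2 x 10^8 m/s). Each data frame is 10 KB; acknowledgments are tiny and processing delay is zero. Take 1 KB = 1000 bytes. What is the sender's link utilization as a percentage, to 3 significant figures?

98.8 %

t_tx = L/R = 80000/242000000 = 0.000330579 s.
t_prop = 400/200000000 = 2e-06 s; RTT = 4e-06 s.
Cycle = t_tx + RTT = 0.000334579 s.
Utilization = t_tx / cycle = 0.000330579/0.000334579 = 98.8 %.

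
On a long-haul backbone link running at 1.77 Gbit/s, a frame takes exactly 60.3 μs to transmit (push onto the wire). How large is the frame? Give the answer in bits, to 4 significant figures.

106700 bits

L = R × t_tx = 1770000000 b/s × 6.03e-05 s = 106731 bits.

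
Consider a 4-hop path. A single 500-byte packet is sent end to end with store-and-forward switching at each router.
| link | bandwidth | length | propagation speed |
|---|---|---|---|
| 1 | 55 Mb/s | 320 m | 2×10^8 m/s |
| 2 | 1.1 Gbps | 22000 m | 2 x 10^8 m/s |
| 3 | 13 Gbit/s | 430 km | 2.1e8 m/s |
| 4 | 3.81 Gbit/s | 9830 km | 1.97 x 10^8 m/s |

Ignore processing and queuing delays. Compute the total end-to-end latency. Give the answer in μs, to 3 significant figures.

52100 μs

L = 500 × 8 = 4000 bits.
Transmission delays (L/R per hop): 72.7273, 3.63636, 0.307692, 1.04987 μs; sum = 77.7212 μs.
Propagation delays (d/s per hop): 1.6, 110, 2047.62, 49898.5 μs; sum = 52057.7 μs.
End-to-end = 52100 μs.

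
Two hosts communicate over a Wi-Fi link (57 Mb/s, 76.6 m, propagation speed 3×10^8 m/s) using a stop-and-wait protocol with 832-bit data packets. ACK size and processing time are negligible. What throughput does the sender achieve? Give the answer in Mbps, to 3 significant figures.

t_tx = L/R = 832/57000000 = 1.45965e-05 s.
t_prop = 76.6/300000000 = 2.55333e-07 s; RTT = 5.10667e-07 s.
Cycle = t_tx + RTT = 1.51072e-05 s.
Throughput = L / cycle = 832 / 1.51072e-05 = 55.1 Mbps.

55.1 Mbps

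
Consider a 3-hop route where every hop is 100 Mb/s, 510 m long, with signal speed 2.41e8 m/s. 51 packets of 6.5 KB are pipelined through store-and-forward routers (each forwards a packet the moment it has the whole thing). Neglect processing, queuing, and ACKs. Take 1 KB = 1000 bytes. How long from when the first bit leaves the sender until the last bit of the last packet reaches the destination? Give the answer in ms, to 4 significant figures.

27.57 ms

Per-hop transmission t_tx = L/R = 52000/100000000 = 0.52 ms.
Per-hop propagation t_prop = 510/241000000 = 0.00211618 ms.
Pipeline fill: first packet needs 3·t_tx to clear all hops; remaining 50 packets each add one t_tx.
Total = (3+51-1)·t_tx + 3·t_prop = 53·0.52 + 3·0.00211618 = 27.57 ms.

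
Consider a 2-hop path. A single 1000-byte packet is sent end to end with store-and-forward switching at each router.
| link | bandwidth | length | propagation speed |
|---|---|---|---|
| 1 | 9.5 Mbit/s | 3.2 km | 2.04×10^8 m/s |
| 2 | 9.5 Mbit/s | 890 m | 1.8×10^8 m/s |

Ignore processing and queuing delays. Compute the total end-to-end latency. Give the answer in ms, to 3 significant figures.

1.70 ms

L = 1000 × 8 = 8000 bits.
Transmission delay per hop = L/R = 8000/9500000 = 0.842105 ms; 2 hops → 1.68421 ms.
Propagation delays (d/s per hop): 0.0156863, 0.00494444 ms; sum = 0.0206307 ms.
End-to-end = 1.70 ms.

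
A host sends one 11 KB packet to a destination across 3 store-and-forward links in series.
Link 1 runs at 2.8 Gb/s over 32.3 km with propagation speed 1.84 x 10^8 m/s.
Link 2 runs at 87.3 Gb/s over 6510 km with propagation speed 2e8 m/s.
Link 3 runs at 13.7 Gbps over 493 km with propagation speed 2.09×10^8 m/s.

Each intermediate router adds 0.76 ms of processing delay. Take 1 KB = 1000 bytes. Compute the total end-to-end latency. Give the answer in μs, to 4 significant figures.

L = 88000 bits.
Transmission delays (L/R per hop): 31.4286, 1.00802, 6.42336 μs; sum = 38.8599 μs.
Propagation delays (d/s per hop): 175.543, 32550, 2358.85 μs; sum = 35084.4 μs.
Processing at 2 router(s): 2 × 0.76 ms = 1520 μs.
End-to-end = 36640 μs.

36640 μs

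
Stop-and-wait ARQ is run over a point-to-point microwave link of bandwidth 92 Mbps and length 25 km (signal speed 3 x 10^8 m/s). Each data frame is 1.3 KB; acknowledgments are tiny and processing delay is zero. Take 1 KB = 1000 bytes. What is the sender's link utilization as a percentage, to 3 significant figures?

t_tx = L/R = 10400/92000000 = 0.000113043 s.
t_prop = 25000/300000000 = 8.33333e-05 s; RTT = 0.000166667 s.
Cycle = t_tx + RTT = 0.00027971 s.
Utilization = t_tx / cycle = 0.000113043/0.00027971 = 40.4 %.

40.4 %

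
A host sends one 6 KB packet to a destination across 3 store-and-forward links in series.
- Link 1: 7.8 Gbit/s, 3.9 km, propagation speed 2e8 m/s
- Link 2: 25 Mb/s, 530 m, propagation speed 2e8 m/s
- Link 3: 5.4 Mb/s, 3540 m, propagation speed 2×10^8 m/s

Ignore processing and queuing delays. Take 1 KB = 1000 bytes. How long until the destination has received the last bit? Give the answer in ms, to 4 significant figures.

L = 48000 bits.
Transmission delays (L/R per hop): 0.00615385, 1.92, 8.88889 ms; sum = 10.815 ms.
Propagation delays (d/s per hop): 0.0195, 0.00265, 0.0177 ms; sum = 0.03985 ms.
End-to-end = 10.85 ms.

10.85 ms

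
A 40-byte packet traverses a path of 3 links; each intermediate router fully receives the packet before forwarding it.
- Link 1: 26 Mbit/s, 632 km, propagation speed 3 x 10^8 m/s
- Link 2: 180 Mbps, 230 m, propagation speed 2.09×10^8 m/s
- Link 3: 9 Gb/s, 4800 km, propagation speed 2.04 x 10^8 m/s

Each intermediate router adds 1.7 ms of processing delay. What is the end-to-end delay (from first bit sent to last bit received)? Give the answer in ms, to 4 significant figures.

L = 40 × 8 = 320 bits.
Transmission delays (L/R per hop): 0.0123077, 0.00177778, 3.55556e-05 ms; sum = 0.014121 ms.
Propagation delays (d/s per hop): 2.10667, 0.00110048, 23.5294 ms; sum = 25.6372 ms.
Processing at 2 router(s): 2 × 1.7 ms = 3.4 ms.
End-to-end = 29.05 ms.

29.05 ms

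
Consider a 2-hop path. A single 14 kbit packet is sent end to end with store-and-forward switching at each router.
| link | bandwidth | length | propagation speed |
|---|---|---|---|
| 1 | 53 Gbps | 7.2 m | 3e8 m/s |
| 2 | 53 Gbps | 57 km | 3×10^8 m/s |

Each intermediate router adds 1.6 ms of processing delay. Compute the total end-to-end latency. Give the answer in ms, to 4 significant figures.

1.791 ms

L = 14000 bits.
Transmission delay per hop = L/R = 14000/53000000000 = 0.000264151 ms; 2 hops → 0.000528302 ms.
Propagation delays (d/s per hop): 2.4e-05, 0.19 ms; sum = 0.190024 ms.
Processing at 1 router(s): 1 × 1.6 ms = 1.6 ms.
End-to-end = 1.791 ms.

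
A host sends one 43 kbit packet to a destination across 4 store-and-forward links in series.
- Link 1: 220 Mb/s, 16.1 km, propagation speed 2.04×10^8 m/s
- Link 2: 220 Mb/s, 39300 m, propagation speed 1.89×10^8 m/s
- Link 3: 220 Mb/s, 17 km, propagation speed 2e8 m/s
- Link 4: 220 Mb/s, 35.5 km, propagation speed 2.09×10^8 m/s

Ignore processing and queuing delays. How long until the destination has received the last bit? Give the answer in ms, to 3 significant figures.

L = 43000 bits.
Transmission delay per hop = L/R = 43000/220000000 = 0.195455 ms; 4 hops → 0.781818 ms.
Propagation delays (d/s per hop): 0.0789216, 0.207937, 0.085, 0.169856 ms; sum = 0.541715 ms.
End-to-end = 1.32 ms.

1.32 ms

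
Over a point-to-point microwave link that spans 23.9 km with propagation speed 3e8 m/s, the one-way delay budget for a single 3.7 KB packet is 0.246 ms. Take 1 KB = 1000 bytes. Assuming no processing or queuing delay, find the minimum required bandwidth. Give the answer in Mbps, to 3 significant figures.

L = 29600 bits.
Propagation delay = 23900 / 300000000 = 0.0796667 ms.
Transmission budget = 0.246 − 0.0796667 = 0.166333 ms.
R ≥ L / t_tx = 29600 bits / 0.000166333 s = 178 Mbps.

178 Mbps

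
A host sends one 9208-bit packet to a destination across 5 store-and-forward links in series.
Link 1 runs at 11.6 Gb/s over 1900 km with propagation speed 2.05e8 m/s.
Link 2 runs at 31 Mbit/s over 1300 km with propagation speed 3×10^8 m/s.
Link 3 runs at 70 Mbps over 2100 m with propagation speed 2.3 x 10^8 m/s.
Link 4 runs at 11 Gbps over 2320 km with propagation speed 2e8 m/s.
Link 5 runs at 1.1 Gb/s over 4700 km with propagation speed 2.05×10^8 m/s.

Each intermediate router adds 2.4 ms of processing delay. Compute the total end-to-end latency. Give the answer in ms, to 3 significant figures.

58.2 ms

Transmission delays (L/R per hop): 0.000793793, 0.297032, 0.131543, 0.000837091, 0.00837091 ms; sum = 0.438577 ms.
Propagation delays (d/s per hop): 9.26829, 4.33333, 0.00913043, 11.6, 22.9268 ms; sum = 48.1376 ms.
Processing at 4 router(s): 4 × 2.4 ms = 9.6 ms.
End-to-end = 58.2 ms.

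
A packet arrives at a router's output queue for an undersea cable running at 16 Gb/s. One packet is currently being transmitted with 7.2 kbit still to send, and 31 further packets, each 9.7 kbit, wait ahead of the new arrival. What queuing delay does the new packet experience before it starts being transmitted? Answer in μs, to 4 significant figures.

Each queued packet: L/R = 9700/16000000000 = 0.60625 μs.
31 queued → 18.7938 μs.
Plus remaining 7200 bits of current packet: 0.45 μs.
Queuing delay = 19.24 μs.

19.24 μs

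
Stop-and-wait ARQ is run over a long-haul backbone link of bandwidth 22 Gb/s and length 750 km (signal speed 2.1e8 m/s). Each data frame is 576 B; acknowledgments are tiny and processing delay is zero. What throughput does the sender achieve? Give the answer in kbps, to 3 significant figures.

645 kbps

t_tx = L/R = 4608/22000000000 = 2.09455e-07 s.
t_prop = 750000/210000000 = 0.00357143 s; RTT = 0.00714286 s.
Cycle = t_tx + RTT = 0.00714307 s.
Throughput = L / cycle = 4608 / 0.00714307 = 645 kbps.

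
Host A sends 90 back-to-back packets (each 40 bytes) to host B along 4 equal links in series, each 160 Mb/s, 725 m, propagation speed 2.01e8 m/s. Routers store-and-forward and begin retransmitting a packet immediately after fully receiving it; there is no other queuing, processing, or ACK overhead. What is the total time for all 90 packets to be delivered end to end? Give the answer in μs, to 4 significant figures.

Per-hop transmission t_tx = L/R = 320/160000000 = 2 μs.
Per-hop propagation t_prop = 725/2.01e+08 = 3.60697 μs.
Pipeline fill: first packet needs 4·t_tx to clear all hops; remaining 89 packets each add one t_tx.
Total = (4+90-1)·t_tx + 4·t_prop = 93·2 + 4·3.60697 = 200.4 μs.

200.4 μs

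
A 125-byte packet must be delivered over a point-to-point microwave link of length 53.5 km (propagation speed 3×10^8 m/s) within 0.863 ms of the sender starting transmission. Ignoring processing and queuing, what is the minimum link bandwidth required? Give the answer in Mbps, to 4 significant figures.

L = 1000 bits.
Propagation delay = 53500 / 300000000 = 0.178333 ms.
Transmission budget = 0.863 − 0.178333 = 0.684667 ms.
R ≥ L / t_tx = 1000 bits / 0.000684667 s = 1.461 Mbps.

1.461 Mbps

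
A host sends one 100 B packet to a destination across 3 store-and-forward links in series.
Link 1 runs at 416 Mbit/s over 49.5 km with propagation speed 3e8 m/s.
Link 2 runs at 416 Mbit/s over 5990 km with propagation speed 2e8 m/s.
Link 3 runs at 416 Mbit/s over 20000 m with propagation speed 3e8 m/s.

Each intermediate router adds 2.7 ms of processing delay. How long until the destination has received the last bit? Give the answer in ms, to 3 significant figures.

35.6 ms

L = 100 × 8 = 800 bits.
Transmission delay per hop = L/R = 800/416000000 = 0.00192308 ms; 3 hops → 0.00576923 ms.
Propagation delays (d/s per hop): 0.165, 29.95, 0.0666667 ms; sum = 30.1817 ms.
Processing at 2 router(s): 2 × 2.7 ms = 5.4 ms.
End-to-end = 35.6 ms.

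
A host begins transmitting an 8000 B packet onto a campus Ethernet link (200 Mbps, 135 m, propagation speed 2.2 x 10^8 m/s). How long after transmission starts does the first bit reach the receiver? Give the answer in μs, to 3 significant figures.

First bit experiences only propagation delay: d/s = 135/2.2e+08 = 0.614 μs.

0.614 μs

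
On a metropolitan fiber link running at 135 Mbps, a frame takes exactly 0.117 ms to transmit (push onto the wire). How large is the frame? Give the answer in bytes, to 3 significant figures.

1970 bytes

L = R × t_tx = 135000000 b/s × 0.000117 s = 15795 bits.
In bytes: 15795 / 8 = 1970 bytes.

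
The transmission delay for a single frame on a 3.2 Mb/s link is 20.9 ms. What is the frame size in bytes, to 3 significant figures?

L = R × t_tx = 3200000 b/s × 0.0209 s = 66880 bits.
In bytes: 66880 / 8 = 8360 bytes.

8360 bytes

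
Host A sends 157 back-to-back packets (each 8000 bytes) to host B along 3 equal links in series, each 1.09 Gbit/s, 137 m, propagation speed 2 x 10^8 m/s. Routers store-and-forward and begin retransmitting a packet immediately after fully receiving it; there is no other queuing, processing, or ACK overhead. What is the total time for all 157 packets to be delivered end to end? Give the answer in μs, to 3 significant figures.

9340 μs

Per-hop transmission t_tx = L/R = 64000/1090000000 = 58.7156 μs.
Per-hop propagation t_prop = 137/200000000 = 0.685 μs.
Pipeline fill: first packet needs 3·t_tx to clear all hops; remaining 156 packets each add one t_tx.
Total = (3+157-1)·t_tx + 3·t_prop = 159·58.7156 + 3·0.685 = 9340 μs.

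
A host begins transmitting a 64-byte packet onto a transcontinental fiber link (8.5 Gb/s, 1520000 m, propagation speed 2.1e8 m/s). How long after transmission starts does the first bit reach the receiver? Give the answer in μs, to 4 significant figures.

First bit experiences only propagation delay: d/s = 1520000/210000000 = 7238 μs.

7238 μs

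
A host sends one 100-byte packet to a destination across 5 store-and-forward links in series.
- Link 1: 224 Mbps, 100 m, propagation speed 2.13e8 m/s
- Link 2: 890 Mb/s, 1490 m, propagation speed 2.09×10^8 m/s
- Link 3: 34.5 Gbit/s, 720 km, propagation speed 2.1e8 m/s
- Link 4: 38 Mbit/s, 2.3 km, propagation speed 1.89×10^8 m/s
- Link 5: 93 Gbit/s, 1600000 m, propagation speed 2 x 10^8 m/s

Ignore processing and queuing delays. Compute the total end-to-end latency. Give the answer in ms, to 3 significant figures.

L = 100 × 8 = 800 bits.
Transmission delays (L/R per hop): 0.00357143, 0.000898876, 2.31884e-05, 0.0210526, 8.60215e-06 ms; sum = 0.0255547 ms.
Propagation delays (d/s per hop): 0.000469484, 0.00712919, 3.42857, 0.0121693, 8 ms; sum = 11.4483 ms.
End-to-end = 11.5 ms.

11.5 ms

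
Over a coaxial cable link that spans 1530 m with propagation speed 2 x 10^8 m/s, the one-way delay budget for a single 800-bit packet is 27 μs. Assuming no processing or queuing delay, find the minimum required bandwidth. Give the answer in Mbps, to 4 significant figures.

Propagation delay = 1530 / 200000000 = 7.65 μs.
Transmission budget = 27 − 7.65 = 19.35 μs.
R ≥ L / t_tx = 800 bits / 1.935e-05 s = 41.34 Mbps.

41.34 Mbps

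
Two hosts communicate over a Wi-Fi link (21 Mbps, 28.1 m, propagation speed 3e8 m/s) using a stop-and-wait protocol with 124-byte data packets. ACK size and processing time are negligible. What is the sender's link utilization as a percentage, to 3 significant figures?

99.6 %

t_tx = L/R = 992/21000000 = 4.72381e-05 s.
t_prop = 28.1/300000000 = 9.36667e-08 s; RTT = 1.87333e-07 s.
Cycle = t_tx + RTT = 4.74254e-05 s.
Utilization = t_tx / cycle = 4.72381e-05/4.74254e-05 = 99.6 %.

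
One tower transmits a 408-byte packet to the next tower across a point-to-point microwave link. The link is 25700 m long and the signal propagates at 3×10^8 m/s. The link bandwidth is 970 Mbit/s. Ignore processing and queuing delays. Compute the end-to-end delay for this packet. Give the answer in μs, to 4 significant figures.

89.03 μs

L = 408 × 8 = 3264 bits.
Transmission delay = L/R = 3264 / 970000000 = 3.36495 μs.
Propagation delay = d/s = 25700 m / 300000000 m/s = 85.6667 μs.
Total = 89.03 μs.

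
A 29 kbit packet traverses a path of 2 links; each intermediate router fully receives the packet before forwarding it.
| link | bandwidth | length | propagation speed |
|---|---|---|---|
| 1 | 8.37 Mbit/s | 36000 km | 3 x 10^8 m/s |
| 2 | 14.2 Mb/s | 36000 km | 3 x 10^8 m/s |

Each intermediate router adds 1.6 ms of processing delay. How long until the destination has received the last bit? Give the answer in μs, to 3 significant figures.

247000 μs

L = 29000 bits.
Transmission delays (L/R per hop): 3464.76, 2042.25 μs; sum = 5507.01 μs.
Propagation delays (d/s per hop): 120000, 120000 μs; sum = 240000 μs.
Processing at 1 router(s): 1 × 1.6 ms = 1600 μs.
End-to-end = 247000 μs.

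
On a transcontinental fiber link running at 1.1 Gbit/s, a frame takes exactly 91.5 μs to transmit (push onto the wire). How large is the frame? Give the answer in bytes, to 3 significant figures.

L = R × t_tx = 1100000000 b/s × 9.15e-05 s = 100650 bits.
In bytes: 100650 / 8 = 12600 bytes.

12600 bytes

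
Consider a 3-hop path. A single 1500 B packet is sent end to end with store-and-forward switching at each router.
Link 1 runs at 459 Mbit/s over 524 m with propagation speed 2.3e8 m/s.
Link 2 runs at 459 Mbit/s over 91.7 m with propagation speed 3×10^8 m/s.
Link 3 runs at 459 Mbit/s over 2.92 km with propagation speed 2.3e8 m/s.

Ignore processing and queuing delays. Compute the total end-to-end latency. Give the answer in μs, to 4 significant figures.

93.71 μs

L = 1500 × 8 = 12000 bits.
Transmission delay per hop = L/R = 12000/459000000 = 26.1438 μs; 3 hops → 78.4314 μs.
Propagation delays (d/s per hop): 2.27826, 0.305667, 12.6957 μs; sum = 15.2796 μs.
End-to-end = 93.71 μs.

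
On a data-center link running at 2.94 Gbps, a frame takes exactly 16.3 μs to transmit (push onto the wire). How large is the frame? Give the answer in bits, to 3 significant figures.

47900 bits

L = R × t_tx = 2940000000 b/s × 1.63e-05 s = 47922 bits.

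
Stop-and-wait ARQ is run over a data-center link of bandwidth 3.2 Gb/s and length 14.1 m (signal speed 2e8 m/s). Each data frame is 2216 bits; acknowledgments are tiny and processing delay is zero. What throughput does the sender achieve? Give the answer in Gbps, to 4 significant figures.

t_tx = L/R = 2216/3200000000 = 6.925e-07 s.
t_prop = 14.1/200000000 = 7.05e-08 s; RTT = 1.41e-07 s.
Cycle = t_tx + RTT = 8.335e-07 s.
Throughput = L / cycle = 2216 / 8.335e-07 = 2.659 Gbps.

2.659 Gbps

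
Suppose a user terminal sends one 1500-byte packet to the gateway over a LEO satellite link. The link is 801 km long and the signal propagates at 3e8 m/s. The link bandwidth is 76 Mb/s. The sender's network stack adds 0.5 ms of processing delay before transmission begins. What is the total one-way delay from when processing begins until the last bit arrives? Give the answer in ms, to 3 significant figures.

L = 1500 × 8 = 12000 bits.
Transmission delay = L/R = 12000 / 76000000 = 0.157895 ms.
Propagation delay = d/s = 801000 m / 300000000 m/s = 2.67 ms.
Plus processing delay 0.5 ms = 0.5 ms.
Total = 3.33 ms.

3.33 ms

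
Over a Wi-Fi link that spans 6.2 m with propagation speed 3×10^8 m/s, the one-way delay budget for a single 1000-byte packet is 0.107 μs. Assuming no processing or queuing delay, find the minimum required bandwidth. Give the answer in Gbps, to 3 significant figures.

L = 8000 bits.
Propagation delay = 6.2 / 300000000 = 0.0206667 μs.
Transmission budget = 0.107 − 0.0206667 = 0.0863333 μs.
R ≥ L / t_tx = 8000 bits / 8.63333e-08 s = 92.7 Gbps.

92.7 Gbps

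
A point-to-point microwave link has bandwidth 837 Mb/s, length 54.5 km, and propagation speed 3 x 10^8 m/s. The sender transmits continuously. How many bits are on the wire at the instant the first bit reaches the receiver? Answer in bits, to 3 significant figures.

Propagation delay = 54500 / 300000000 = 0.000181667 s.
BDP = R × t_prop = 837000000 × 0.000181667 = 152055 bits.

152000 bits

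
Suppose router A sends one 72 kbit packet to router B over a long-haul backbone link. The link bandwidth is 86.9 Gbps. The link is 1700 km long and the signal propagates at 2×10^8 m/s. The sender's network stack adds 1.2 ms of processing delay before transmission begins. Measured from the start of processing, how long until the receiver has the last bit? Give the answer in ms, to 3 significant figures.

L = 72000 bits.
Transmission delay = L/R = 72000 / 86900000000 = 0.000828539 ms.
Propagation delay = d/s = 1700000 m / 200000000 m/s = 8.5 ms.
Plus processing delay 1.2 ms = 1.2 ms.
Total = 9.70 ms.

9.70 ms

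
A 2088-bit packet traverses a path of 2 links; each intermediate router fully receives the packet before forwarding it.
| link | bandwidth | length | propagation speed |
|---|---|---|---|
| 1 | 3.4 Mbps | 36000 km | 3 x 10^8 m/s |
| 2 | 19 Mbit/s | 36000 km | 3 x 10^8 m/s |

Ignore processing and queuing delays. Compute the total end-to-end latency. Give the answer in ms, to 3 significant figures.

Transmission delays (L/R per hop): 0.614118, 0.109895 ms; sum = 0.724012 ms.
Propagation delays (d/s per hop): 120, 120 ms; sum = 240 ms.
End-to-end = 241 ms.

241 ms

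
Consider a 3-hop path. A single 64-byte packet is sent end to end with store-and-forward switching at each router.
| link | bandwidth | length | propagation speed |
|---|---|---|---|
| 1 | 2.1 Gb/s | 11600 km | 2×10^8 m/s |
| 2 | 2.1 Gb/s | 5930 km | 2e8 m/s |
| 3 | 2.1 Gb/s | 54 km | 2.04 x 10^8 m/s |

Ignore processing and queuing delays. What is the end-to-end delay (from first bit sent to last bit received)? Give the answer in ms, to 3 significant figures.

L = 64 × 8 = 512 bits.
Transmission delay per hop = L/R = 512/2100000000 = 0.00024381 ms; 3 hops → 0.000731429 ms.
Propagation delays (d/s per hop): 58, 29.65, 0.264706 ms; sum = 87.9147 ms.
End-to-end = 87.9 ms.

87.9 ms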